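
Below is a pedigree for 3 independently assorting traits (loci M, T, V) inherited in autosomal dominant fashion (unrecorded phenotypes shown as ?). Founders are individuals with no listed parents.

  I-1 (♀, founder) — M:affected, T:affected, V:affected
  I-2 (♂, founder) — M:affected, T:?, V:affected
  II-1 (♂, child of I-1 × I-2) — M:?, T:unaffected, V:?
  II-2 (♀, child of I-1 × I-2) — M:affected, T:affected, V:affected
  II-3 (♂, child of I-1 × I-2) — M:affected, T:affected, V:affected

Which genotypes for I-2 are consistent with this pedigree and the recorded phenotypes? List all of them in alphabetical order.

I-2 ∈ {MM Tt VV, MM Tt Vv, MM tt VV, MM tt Vv, Mm Tt VV, Mm Tt Vv, Mm tt VV, Mm tt Vv}

M/I-1 aff ·: Mm|MM
M/I-2 aff ·: Mm|MM
M/II-1 ? I-1×I-2: mm|Mm|MM
M/II-2 aff I-1×I-2: Mm|MM
M/II-3 aff I-1×I-2: Mm|MM
⇒ M over [I-1,I-2,II-1,II-2,II-3]: 29 consistent
T/I-1 aff ·: Tt
T/I-2 ? ·: tt|Tt
T/II-1 un I-1×I-2: tt
T/II-2 aff I-1×I-2: Tt|TT
T/II-3 aff I-1×I-2: Tt|TT
⇒ T over [I-1,I-2,II-1,II-2,II-3]: 5 consistent
V/I-1 aff ·: Vv|VV
V/I-2 aff ·: Vv|VV
V/II-1 ? I-1×I-2: vv|Vv|VV
V/II-2 aff I-1×I-2: Vv|VV
V/II-3 aff I-1×I-2: Vv|VV
⇒ V over [I-1,I-2,II-1,II-2,II-3]: 29 consistent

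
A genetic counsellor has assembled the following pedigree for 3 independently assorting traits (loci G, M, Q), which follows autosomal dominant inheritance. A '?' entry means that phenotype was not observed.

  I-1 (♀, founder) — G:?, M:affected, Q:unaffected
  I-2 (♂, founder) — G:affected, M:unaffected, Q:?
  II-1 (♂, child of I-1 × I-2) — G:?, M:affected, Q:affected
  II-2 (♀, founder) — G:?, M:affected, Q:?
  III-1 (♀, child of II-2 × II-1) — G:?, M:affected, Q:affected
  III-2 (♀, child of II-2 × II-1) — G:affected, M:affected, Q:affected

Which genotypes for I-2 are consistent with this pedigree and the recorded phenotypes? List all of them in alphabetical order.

I-2 ∈ {GG mm QQ, GG mm Qq, Gg mm QQ, Gg mm Qq}

G/I-1 ? ·: gg|Gg|GG
G/I-2 aff ·: Gg|GG
G/II-1 ? I-1×I-2: gg|Gg|GG
G/II-2 ? ·: gg|Gg|GG
G/III-1 ? II-2×II-1: gg|Gg|GG
G/III-2 aff II-2×II-1: Gg|GG
⇒ G over [I-1,I-2,II-1,II-2,III-1,III-2]: 90 consistent
M/I-1 aff ·: Mm|MM
M/I-2 un ·: mm
M/II-1 aff I-1×I-2: Mm
M/II-2 aff ·: Mm|MM
M/III-1 aff II-2×II-1: Mm|MM
M/III-2 aff II-2×II-1: Mm|MM
⇒ M over [I-1,I-2,II-1,II-2,III-1,III-2]: 16 consistent
Q/I-1 un ·: qq
Q/I-2 ? ·: Qq|QQ
Q/II-1 aff I-1×I-2: Qq
Q/II-2 ? ·: qq|Qq|QQ
Q/III-1 aff II-2×II-1: Qq|QQ
Q/III-2 aff II-2×II-1: Qq|QQ
⇒ Q over [I-1,I-2,II-1,II-2,III-1,III-2]: 18 consistent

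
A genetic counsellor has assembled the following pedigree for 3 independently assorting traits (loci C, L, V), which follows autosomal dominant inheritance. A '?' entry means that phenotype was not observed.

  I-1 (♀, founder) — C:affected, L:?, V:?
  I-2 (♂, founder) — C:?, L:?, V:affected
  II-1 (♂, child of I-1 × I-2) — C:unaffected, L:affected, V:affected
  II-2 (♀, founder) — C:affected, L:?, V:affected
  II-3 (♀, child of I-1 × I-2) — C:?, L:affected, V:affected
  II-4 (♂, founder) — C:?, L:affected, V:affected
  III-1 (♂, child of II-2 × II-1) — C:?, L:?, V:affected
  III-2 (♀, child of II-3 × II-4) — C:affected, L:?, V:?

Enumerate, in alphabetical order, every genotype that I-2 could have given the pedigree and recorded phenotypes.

I-2 ∈ {Cc LL VV, Cc LL Vv, Cc Ll VV, Cc Ll Vv, Cc ll VV, Cc ll Vv, cc LL VV, cc LL Vv, cc Ll VV, cc Ll Vv, cc ll VV, cc ll Vv}

C/I-1 aff ·: Cc
C/I-2 ? ·: cc|Cc
C/II-1 un I-1×I-2: cc
C/II-2 aff ·: Cc|CC
C/II-3 ? I-1×I-2: cc|Cc|CC
C/II-4 ? ·: cc|Cc|CC
C/III-1 ? II-2×II-1: cc|Cc
C/III-2 aff II-3×II-4: Cc|CC
⇒ C over [I-1,I-2,II-1,II-2,II-3,II-4,III-1,III-2]: 54 consistent
L/I-1 ? ·: ll|Ll|LL
L/I-2 ? ·: ll|Ll|LL
L/II-1 aff I-1×I-2: Ll|LL
L/II-2 ? ·: ll|Ll|LL
L/II-3 aff I-1×I-2: Ll|LL
L/II-4 aff ·: Ll|LL
L/III-1 ? II-2×II-1: ll|Ll|LL
L/III-2 ? II-3×II-4: ll|Ll|LL
⇒ L over [I-1,I-2,II-1,II-2,II-3,II-4,III-1,III-2]: 416 consistent
V/I-1 ? ·: vv|Vv|VV
V/I-2 aff ·: Vv|VV
V/II-1 aff I-1×I-2: Vv|VV
V/II-2 aff ·: Vv|VV
V/II-3 aff I-1×I-2: Vv|VV
V/II-4 aff ·: Vv|VV
V/III-1 aff II-2×II-1: Vv|VV
V/III-2 ? II-3×II-4: vv|Vv|VV
⇒ V over [I-1,I-2,II-1,II-2,II-3,II-4,III-1,III-2]: 217 consistent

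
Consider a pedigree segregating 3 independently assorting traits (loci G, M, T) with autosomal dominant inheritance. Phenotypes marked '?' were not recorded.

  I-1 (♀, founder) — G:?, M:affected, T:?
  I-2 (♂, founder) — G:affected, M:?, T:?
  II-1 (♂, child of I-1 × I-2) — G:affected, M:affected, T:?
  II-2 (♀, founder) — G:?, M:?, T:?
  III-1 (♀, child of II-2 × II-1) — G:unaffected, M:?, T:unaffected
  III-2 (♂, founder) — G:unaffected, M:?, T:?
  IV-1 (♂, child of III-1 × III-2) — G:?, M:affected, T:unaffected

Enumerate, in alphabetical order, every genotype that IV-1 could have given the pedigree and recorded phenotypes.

G/I-1 ? ·: gg|Gg|GG
G/I-2 aff ·: Gg|GG
G/II-1 aff I-1×I-2: Gg
G/II-2 ? ·: gg|Gg
G/III-1 un II-2×II-1: gg
G/III-2 un ·: gg
G/IV-1 ? III-1×III-2: gg
⇒ G over [I-1,I-2,II-1,II-2,III-1,III-2,IV-1]: 10 consistent
M/I-1 aff ·: Mm|MM
M/I-2 ? ·: mm|Mm|MM
M/II-1 aff I-1×I-2: Mm|MM
M/II-2 ? ·: mm|Mm|MM
M/III-1 ? II-2×II-1: mm|Mm|MM
M/III-2 ? ·: mm|Mm|MM
M/IV-1 aff III-1×III-2: Mm|MM
⇒ M over [I-1,I-2,II-1,II-2,III-1,III-2,IV-1]: 207 consistent
T/I-1 ? ·: tt|Tt|TT
T/I-2 ? ·: tt|Tt|TT
T/II-1 ? I-1×I-2: tt|Tt
T/II-2 ? ·: tt|Tt
T/III-1 un II-2×II-1: tt
T/III-2 ? ·: tt|Tt
T/IV-1 un III-1×III-2: tt
⇒ T over [I-1,I-2,II-1,II-2,III-1,III-2,IV-1]: 44 consistent

IV-1 ∈ {gg MM tt, gg Mm tt}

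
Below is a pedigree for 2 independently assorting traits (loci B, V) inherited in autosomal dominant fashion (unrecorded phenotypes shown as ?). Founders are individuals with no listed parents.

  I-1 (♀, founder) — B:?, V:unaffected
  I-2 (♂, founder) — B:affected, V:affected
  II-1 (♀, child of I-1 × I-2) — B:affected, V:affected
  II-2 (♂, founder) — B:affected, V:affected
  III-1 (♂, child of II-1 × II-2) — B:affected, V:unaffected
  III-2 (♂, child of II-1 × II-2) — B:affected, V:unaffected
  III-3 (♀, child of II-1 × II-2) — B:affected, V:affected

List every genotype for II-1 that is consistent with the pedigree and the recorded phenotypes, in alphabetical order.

II-1 ∈ {BB Vv, Bb Vv}

B/I-1 ? ·: bb|Bb|BB
B/I-2 aff ·: Bb|BB
B/II-1 aff I-1×I-2: Bb|BB
B/II-2 aff ·: Bb|BB
B/III-1 aff II-1×II-2: Bb|BB
B/III-2 aff II-1×II-2: Bb|BB
B/III-3 aff II-1×II-2: Bb|BB
⇒ B over [I-1,I-2,II-1,II-2,III-1,III-2,III-3]: 116 consistent
V/I-1 un ·: vv
V/I-2 aff ·: Vv|VV
V/II-1 aff I-1×I-2: Vv
V/II-2 aff ·: Vv
V/III-1 un II-1×II-2: vv
V/III-2 un II-1×II-2: vv
V/III-3 aff II-1×II-2: Vv|VV
⇒ V over [I-1,I-2,II-1,II-2,III-1,III-2,III-3]: 4 consistent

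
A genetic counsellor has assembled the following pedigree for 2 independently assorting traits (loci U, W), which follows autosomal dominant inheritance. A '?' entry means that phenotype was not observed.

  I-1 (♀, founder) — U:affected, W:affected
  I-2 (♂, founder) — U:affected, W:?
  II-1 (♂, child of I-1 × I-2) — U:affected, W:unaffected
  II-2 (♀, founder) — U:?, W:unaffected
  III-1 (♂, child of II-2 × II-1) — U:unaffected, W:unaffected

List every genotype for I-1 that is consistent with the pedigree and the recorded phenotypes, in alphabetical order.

I-1 ∈ {UU Ww, Uu Ww}

U/I-1 aff ·: Uu|UU
U/I-2 aff ·: Uu|UU
U/II-1 aff I-1×I-2: Uu
U/II-2 ? ·: uu|Uu
U/III-1 un II-2×II-1: uu
⇒ U over [I-1,I-2,II-1,II-2,III-1]: 6 consistent
W/I-1 aff ·: Ww
W/I-2 ? ·: ww|Ww
W/II-1 un I-1×I-2: ww
W/II-2 un ·: ww
W/III-1 un II-2×II-1: ww
⇒ W over [I-1,I-2,II-1,II-2,III-1]: 2 consistent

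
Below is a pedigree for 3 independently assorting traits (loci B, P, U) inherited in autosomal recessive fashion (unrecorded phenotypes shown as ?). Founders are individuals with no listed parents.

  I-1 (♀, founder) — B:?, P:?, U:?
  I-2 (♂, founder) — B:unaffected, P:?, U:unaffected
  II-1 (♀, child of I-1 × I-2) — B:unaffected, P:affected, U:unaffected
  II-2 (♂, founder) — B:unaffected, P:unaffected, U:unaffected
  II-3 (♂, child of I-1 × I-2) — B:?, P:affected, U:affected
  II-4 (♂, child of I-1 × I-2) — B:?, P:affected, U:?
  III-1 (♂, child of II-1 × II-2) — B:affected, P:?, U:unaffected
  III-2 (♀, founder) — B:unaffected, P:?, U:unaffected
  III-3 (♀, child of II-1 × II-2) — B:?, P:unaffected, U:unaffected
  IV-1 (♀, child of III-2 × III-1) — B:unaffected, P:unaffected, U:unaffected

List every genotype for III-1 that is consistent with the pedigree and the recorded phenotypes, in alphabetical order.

B/I-1 ? ·: BB|Bb|bb
B/I-2 un ·: BB|Bb
B/II-1 un I-1×I-2: Bb
B/II-2 un ·: Bb
B/II-3 ? I-1×I-2: BB|Bb|bb
B/II-4 ? I-1×I-2: BB|Bb|bb
B/III-1 aff II-1×II-2: bb
B/III-2 un ·: BB|Bb
B/III-3 ? II-1×II-2: BB|Bb|bb
B/IV-1 un III-2×III-1: Bb
⇒ B over [I-1,I-2,II-1,II-2,II-3,II-4,III-1,III-2,III-3,IV-1]: 132 consistent
P/I-1 ? ·: Pp|pp
P/I-2 ? ·: Pp|pp
P/II-1 aff I-1×I-2: pp
P/II-2 un ·: PP|Pp
P/II-3 aff I-1×I-2: pp
P/II-4 aff I-1×I-2: pp
P/III-1 ? II-1×II-2: Pp|pp
P/III-2 ? ·: PP|Pp|pp
P/III-3 un II-1×II-2: Pp
P/IV-1 un III-2×III-1: PP|Pp
⇒ P over [I-1,I-2,II-1,II-2,II-3,II-4,III-1,III-2,III-3,IV-1]: 48 consistent
U/I-1 ? ·: Uu|uu
U/I-2 un ·: Uu
U/II-1 un I-1×I-2: UU|Uu
U/II-2 un ·: UU|Uu
U/II-3 aff I-1×I-2: uu
U/II-4 ? I-1×I-2: UU|Uu|uu
U/III-1 un II-1×II-2: UU|Uu
U/III-2 un ·: UU|Uu
U/III-3 un II-1×II-2: UU|Uu
U/IV-1 un III-2×III-1: UU|Uu
⇒ U over [I-1,I-2,II-1,II-2,II-3,II-4,III-1,III-2,III-3,IV-1]: 191 consistent

III-1 ∈ {bb Pp UU, bb Pp Uu, bb pp UU, bb pp Uu}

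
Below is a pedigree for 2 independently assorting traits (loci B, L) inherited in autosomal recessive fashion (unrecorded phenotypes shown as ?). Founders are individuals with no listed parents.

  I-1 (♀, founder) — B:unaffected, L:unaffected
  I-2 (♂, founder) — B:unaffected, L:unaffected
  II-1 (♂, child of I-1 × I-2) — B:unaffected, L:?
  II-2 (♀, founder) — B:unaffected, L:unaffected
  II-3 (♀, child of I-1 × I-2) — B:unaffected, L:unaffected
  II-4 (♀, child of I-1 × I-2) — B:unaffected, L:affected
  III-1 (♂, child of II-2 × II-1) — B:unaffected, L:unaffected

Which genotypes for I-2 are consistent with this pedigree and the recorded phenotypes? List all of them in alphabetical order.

I-2 ∈ {BB Ll, Bb Ll}

B/I-1 un ·: BB|Bb
B/I-2 un ·: BB|Bb
B/II-1 un I-1×I-2: BB|Bb
B/II-2 un ·: BB|Bb
B/II-3 un I-1×I-2: BB|Bb
B/II-4 un I-1×I-2: BB|Bb
B/III-1 un II-2×II-1: BB|Bb
⇒ B over [I-1,I-2,II-1,II-2,II-3,II-4,III-1]: 87 consistent
L/I-1 un ·: Ll
L/I-2 un ·: Ll
L/II-1 ? I-1×I-2: LL|Ll|ll
L/II-2 un ·: LL|Ll
L/II-3 un I-1×I-2: LL|Ll
L/II-4 aff I-1×I-2: ll
L/III-1 un II-2×II-1: LL|Ll
⇒ L over [I-1,I-2,II-1,II-2,II-3,II-4,III-1]: 18 consistent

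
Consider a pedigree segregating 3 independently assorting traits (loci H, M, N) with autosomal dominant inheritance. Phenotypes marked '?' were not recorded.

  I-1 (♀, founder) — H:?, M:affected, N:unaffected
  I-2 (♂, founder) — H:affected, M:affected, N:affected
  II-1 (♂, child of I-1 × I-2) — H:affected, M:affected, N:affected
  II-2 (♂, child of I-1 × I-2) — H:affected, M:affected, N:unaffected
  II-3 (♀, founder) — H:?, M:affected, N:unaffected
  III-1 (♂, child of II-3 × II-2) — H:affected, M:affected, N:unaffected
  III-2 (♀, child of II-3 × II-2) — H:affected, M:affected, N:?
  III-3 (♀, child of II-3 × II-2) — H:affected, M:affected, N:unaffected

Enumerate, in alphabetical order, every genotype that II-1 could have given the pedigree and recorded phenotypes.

H/I-1 ? ·: hh|Hh|HH
H/I-2 aff ·: Hh|HH
H/II-1 aff I-1×I-2: Hh|HH
H/II-2 aff I-1×I-2: Hh|HH
H/II-3 ? ·: hh|Hh|HH
H/III-1 aff II-3×II-2: Hh|HH
H/III-2 aff II-3×II-2: Hh|HH
H/III-3 aff II-3×II-2: Hh|HH
⇒ H over [I-1,I-2,II-1,II-2,II-3,III-1,III-2,III-3]: 206 consistent
M/I-1 aff ·: Mm|MM
M/I-2 aff ·: Mm|MM
M/II-1 aff I-1×I-2: Mm|MM
M/II-2 aff I-1×I-2: Mm|MM
M/II-3 aff ·: Mm|MM
M/III-1 aff II-3×II-2: Mm|MM
M/III-2 aff II-3×II-2: Mm|MM
M/III-3 aff II-3×II-2: Mm|MM
⇒ M over [I-1,I-2,II-1,II-2,II-3,III-1,III-2,III-3]: 159 consistent
N/I-1 un ·: nn
N/I-2 aff ·: Nn
N/II-1 aff I-1×I-2: Nn
N/II-2 un I-1×I-2: nn
N/II-3 un ·: nn
N/III-1 un II-3×II-2: nn
N/III-2 ? II-3×II-2: nn
N/III-3 un II-3×II-2: nn
⇒ N over [I-1,I-2,II-1,II-2,II-3,III-1,III-2,III-3]: 1 consistent

II-1 ∈ {HH MM Nn, HH Mm Nn, Hh MM Nn, Hh Mm Nn}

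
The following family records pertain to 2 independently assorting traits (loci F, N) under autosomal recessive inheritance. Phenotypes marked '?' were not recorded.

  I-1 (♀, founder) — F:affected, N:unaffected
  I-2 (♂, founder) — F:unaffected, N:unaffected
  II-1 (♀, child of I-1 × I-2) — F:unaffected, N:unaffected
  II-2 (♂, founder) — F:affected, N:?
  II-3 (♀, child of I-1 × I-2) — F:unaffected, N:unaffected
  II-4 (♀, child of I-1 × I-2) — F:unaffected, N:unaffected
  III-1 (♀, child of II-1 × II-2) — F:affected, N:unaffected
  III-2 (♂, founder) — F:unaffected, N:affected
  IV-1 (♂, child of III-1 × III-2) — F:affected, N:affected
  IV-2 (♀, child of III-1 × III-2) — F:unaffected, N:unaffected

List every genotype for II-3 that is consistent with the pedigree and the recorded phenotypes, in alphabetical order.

II-3 ∈ {Ff NN, Ff Nn}

F/I-1 aff ·: ff
F/I-2 un ·: FF|Ff
F/II-1 un I-1×I-2: Ff
F/II-2 aff ·: ff
F/II-3 un I-1×I-2: Ff
F/II-4 un I-1×I-2: Ff
F/III-1 aff II-1×II-2: ff
F/III-2 un ·: Ff
F/IV-1 aff III-1×III-2: ff
F/IV-2 un III-1×III-2: Ff
⇒ F over [I-1,I-2,II-1,II-2,II-3,II-4,III-1,III-2,IV-1,IV-2]: 2 consistent
N/I-1 un ·: NN|Nn
N/I-2 un ·: NN|Nn
N/II-1 un I-1×I-2: NN|Nn
N/II-2 ? ·: NN|Nn|nn
N/II-3 un I-1×I-2: NN|Nn
N/II-4 un I-1×I-2: NN|Nn
N/III-1 un II-1×II-2: Nn
N/III-2 aff ·: nn
N/IV-1 aff III-1×III-2: nn
N/IV-2 un III-1×III-2: Nn
⇒ N over [I-1,I-2,II-1,II-2,II-3,II-4,III-1,III-2,IV-1,IV-2]: 62 consistent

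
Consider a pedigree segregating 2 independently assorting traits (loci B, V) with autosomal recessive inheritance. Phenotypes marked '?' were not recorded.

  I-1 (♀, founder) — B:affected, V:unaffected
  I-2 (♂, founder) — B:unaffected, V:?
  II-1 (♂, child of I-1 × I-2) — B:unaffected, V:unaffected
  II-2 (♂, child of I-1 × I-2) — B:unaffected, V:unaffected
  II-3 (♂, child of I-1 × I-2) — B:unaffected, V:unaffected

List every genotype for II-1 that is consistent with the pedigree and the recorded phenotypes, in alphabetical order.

B/I-1 aff ·: bb
B/I-2 un ·: BB|Bb
B/II-1 un I-1×I-2: Bb
B/II-2 un I-1×I-2: Bb
B/II-3 un I-1×I-2: Bb
⇒ B over [I-1,I-2,II-1,II-2,II-3]: 2 consistent
V/I-1 un ·: VV|Vv
V/I-2 ? ·: VV|Vv|vv
V/II-1 un I-1×I-2: VV|Vv
V/II-2 un I-1×I-2: VV|Vv
V/II-3 un I-1×I-2: VV|Vv
⇒ V over [I-1,I-2,II-1,II-2,II-3]: 27 consistent

II-1 ∈ {Bb VV, Bb Vv}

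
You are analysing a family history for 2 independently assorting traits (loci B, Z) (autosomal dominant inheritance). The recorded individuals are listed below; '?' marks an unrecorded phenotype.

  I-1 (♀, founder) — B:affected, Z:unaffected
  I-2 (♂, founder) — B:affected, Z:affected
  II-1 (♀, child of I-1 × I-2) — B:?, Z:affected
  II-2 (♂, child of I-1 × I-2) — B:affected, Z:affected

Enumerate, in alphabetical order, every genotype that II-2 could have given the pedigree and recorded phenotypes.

II-2 ∈ {BB Zz, Bb Zz}

B/I-1 aff ·: Bb|BB
B/I-2 aff ·: Bb|BB
B/II-1 ? I-1×I-2: bb|Bb|BB
B/II-2 aff I-1×I-2: Bb|BB
⇒ B over [I-1,I-2,II-1,II-2]: 15 consistent
Z/I-1 un ·: zz
Z/I-2 aff ·: Zz|ZZ
Z/II-1 aff I-1×I-2: Zz
Z/II-2 aff I-1×I-2: Zz
⇒ Z over [I-1,I-2,II-1,II-2]: 2 consistent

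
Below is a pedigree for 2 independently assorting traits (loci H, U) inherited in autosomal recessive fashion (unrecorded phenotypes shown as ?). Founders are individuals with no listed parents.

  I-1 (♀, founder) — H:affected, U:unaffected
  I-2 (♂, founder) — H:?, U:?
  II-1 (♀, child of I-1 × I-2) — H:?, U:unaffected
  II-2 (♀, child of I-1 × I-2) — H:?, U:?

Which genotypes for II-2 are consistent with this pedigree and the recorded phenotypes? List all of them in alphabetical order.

H/I-1 aff ·: hh
H/I-2 ? ·: HH|Hh|hh
H/II-1 ? I-1×I-2: Hh|hh
H/II-2 ? I-1×I-2: Hh|hh
⇒ H over [I-1,I-2,II-1,II-2]: 6 consistent
U/I-1 un ·: UU|Uu
U/I-2 ? ·: UU|Uu|uu
U/II-1 un I-1×I-2: UU|Uu
U/II-2 ? I-1×I-2: UU|Uu|uu
⇒ U over [I-1,I-2,II-1,II-2]: 18 consistent

II-2 ∈ {Hh UU, Hh Uu, Hh uu, hh UU, hh Uu, hh uu}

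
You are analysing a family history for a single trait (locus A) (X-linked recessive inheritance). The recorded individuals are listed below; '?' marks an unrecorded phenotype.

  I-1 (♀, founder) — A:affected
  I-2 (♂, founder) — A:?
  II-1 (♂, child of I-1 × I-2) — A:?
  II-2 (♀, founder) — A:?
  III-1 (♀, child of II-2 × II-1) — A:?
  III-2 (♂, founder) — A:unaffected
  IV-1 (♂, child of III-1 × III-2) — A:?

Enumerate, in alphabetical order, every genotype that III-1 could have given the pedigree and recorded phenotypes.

A/I-1 aff ·: X^aX^a
A/I-2 ? ·: X^AY|X^aY
A/II-1 ? I-1×I-2: X^aY
A/II-2 ? ·: X^AX^A|X^AX^a|X^aX^a
A/III-1 ? II-2×II-1: X^AX^a|X^aX^a
A/III-2 un ·: X^AY
A/IV-1 ? III-1×III-2: X^AY|X^aY
⇒ A over [I-1,I-2,II-1,II-2,III-1,III-2,IV-1]: 12 consistent

III-1 ∈ {X^AX^a, X^aX^a}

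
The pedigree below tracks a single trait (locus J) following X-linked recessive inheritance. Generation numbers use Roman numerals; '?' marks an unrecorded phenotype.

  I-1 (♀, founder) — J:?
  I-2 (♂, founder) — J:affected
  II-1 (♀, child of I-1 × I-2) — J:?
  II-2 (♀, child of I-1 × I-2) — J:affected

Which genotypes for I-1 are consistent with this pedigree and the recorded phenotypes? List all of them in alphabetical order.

I-1 ∈ {X^JX^j, X^jX^j}

J/I-1 ? ·: X^JX^j|X^jX^j
J/I-2 aff ·: X^jY
J/II-1 ? I-1×I-2: X^JX^j|X^jX^j
J/II-2 aff I-1×I-2: X^jX^j
⇒ J over [I-1,I-2,II-1,II-2]: 3 consistent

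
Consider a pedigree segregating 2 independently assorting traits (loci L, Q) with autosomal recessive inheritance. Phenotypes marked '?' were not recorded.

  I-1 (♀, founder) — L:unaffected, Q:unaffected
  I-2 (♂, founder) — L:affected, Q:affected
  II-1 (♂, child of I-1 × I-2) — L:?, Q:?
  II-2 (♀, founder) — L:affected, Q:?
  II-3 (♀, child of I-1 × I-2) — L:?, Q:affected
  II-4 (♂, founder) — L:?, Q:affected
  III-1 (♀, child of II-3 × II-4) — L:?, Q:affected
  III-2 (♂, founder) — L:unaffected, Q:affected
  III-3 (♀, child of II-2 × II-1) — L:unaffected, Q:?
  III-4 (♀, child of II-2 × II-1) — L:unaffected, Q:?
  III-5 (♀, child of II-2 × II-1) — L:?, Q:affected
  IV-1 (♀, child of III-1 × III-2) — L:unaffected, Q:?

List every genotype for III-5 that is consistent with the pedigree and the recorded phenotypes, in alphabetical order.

III-5 ∈ {Ll qq, ll qq}

L/I-1 un ·: LL|Ll
L/I-2 aff ·: ll
L/II-1 ? I-1×I-2: Ll
L/II-2 aff ·: ll
L/II-3 ? I-1×I-2: Ll|ll
L/II-4 ? ·: LL|Ll|ll
L/III-1 ? II-3×II-4: LL|Ll|ll
L/III-2 un ·: LL|Ll
L/III-3 un II-2×II-1: Ll
L/III-4 un II-2×II-1: Ll
L/III-5 ? II-2×II-1: Ll|ll
L/IV-1 un III-1×III-2: LL|Ll
⇒ L over [I-1,I-2,II-1,II-2,II-3,II-4,III-1,III-2,III-3,III-4,III-5,IV-1]: 112 consistent
Q/I-1 un ·: Qq
Q/I-2 aff ·: qq
Q/II-1 ? I-1×I-2: Qq|qq
Q/II-2 ? ·: Qq|qq
Q/II-3 aff I-1×I-2: qq
Q/II-4 aff ·: qq
Q/III-1 aff II-3×II-4: qq
Q/III-2 aff ·: qq
Q/III-3 ? II-2×II-1: QQ|Qq|qq
Q/III-4 ? II-2×II-1: QQ|Qq|qq
Q/III-5 aff II-2×II-1: qq
Q/IV-1 ? III-1×III-2: qq
⇒ Q over [I-1,I-2,II-1,II-2,II-3,II-4,III-1,III-2,III-3,III-4,III-5,IV-1]: 18 consistent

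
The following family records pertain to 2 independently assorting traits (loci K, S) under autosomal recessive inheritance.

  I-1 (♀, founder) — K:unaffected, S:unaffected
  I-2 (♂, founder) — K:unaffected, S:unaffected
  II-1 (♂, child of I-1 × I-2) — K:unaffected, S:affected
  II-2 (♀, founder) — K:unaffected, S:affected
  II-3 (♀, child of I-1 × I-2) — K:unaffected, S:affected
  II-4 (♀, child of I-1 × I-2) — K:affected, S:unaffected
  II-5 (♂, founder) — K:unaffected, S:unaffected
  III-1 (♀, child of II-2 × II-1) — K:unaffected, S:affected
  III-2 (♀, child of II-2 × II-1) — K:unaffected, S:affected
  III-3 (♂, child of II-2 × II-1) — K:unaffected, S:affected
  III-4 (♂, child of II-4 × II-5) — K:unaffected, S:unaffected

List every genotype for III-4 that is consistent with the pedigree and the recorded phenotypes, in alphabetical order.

III-4 ∈ {Kk SS, Kk Ss}

K/I-1 un ·: Kk
K/I-2 un ·: Kk
K/II-1 un I-1×I-2: KK|Kk
K/II-2 un ·: KK|Kk
K/II-3 un I-1×I-2: KK|Kk
K/II-4 aff I-1×I-2: kk
K/II-5 un ·: KK|Kk
K/III-1 un II-2×II-1: KK|Kk
K/III-2 un II-2×II-1: KK|Kk
K/III-3 un II-2×II-1: KK|Kk
K/III-4 un II-4×II-5: Kk
⇒ K over [I-1,I-2,II-1,II-2,II-3,II-4,II-5,III-1,III-2,III-3,III-4]: 100 consistent
S/I-1 un ·: Ss
S/I-2 un ·: Ss
S/II-1 aff I-1×I-2: ss
S/II-2 aff ·: ss
S/II-3 aff I-1×I-2: ss
S/II-4 un I-1×I-2: SS|Ss
S/II-5 un ·: SS|Ss
S/III-1 aff II-2×II-1: ss
S/III-2 aff II-2×II-1: ss
S/III-3 aff II-2×II-1: ss
S/III-4 un II-4×II-5: SS|Ss
⇒ S over [I-1,I-2,II-1,II-2,II-3,II-4,II-5,III-1,III-2,III-3,III-4]: 7 consistent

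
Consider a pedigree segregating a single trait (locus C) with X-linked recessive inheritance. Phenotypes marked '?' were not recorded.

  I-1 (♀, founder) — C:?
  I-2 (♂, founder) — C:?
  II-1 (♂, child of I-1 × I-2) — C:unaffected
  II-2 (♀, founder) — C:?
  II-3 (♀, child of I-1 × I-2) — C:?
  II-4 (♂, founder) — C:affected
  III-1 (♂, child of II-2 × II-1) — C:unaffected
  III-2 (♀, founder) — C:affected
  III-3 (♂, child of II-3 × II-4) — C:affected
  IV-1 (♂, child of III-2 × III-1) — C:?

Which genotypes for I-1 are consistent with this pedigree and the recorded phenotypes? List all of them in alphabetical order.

C/I-1 ? ·: X^CX^C|X^CX^c
C/I-2 ? ·: X^CY|X^cY
C/II-1 un I-1×I-2: X^CY
C/II-2 ? ·: X^CX^C|X^CX^c
C/II-3 ? I-1×I-2: X^CX^c|X^cX^c
C/II-4 aff ·: X^cY
C/III-1 un II-2×II-1: X^CY
C/III-2 aff ·: X^cX^c
C/III-3 aff II-3×II-4: X^cY
C/IV-1 ? III-2×III-1: X^cY
⇒ C over [I-1,I-2,II-1,II-2,II-3,II-4,III-1,III-2,III-3,IV-1]: 8 consistent

I-1 ∈ {X^CX^C, X^CX^c}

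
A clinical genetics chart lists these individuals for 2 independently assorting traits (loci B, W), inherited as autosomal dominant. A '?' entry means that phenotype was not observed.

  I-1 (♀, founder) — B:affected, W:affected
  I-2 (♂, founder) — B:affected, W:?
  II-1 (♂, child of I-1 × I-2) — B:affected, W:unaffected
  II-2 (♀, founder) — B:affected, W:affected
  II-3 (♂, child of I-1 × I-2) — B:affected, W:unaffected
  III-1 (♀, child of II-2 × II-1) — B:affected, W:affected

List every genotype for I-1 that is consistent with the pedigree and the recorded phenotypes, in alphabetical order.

I-1 ∈ {BB Ww, Bb Ww}

B/I-1 aff ·: Bb|BB
B/I-2 aff ·: Bb|BB
B/II-1 aff I-1×I-2: Bb|BB
B/II-2 aff ·: Bb|BB
B/II-3 aff I-1×I-2: Bb|BB
B/III-1 aff II-2×II-1: Bb|BB
⇒ B over [I-1,I-2,II-1,II-2,II-3,III-1]: 45 consistent
W/I-1 aff ·: Ww
W/I-2 ? ·: ww|Ww
W/II-1 un I-1×I-2: ww
W/II-2 aff ·: Ww|WW
W/II-3 un I-1×I-2: ww
W/III-1 aff II-2×II-1: Ww
⇒ W over [I-1,I-2,II-1,II-2,II-3,III-1]: 4 consistent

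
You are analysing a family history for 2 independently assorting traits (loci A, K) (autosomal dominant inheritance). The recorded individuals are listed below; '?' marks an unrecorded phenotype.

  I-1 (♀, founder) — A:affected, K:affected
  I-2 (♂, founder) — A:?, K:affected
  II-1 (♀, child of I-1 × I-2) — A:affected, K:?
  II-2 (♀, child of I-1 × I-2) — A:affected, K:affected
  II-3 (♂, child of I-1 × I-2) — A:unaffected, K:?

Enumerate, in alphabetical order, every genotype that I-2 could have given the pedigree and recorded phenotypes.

I-2 ∈ {Aa KK, Aa Kk, aa KK, aa Kk}

A/I-1 aff ·: Aa
A/I-2 ? ·: aa|Aa
A/II-1 aff I-1×I-2: Aa|AA
A/II-2 aff I-1×I-2: Aa|AA
A/II-3 un I-1×I-2: aa
⇒ A over [I-1,I-2,II-1,II-2,II-3]: 5 consistent
K/I-1 aff ·: Kk|KK
K/I-2 aff ·: Kk|KK
K/II-1 ? I-1×I-2: kk|Kk|KK
K/II-2 aff I-1×I-2: Kk|KK
K/II-3 ? I-1×I-2: kk|Kk|KK
⇒ K over [I-1,I-2,II-1,II-2,II-3]: 35 consistent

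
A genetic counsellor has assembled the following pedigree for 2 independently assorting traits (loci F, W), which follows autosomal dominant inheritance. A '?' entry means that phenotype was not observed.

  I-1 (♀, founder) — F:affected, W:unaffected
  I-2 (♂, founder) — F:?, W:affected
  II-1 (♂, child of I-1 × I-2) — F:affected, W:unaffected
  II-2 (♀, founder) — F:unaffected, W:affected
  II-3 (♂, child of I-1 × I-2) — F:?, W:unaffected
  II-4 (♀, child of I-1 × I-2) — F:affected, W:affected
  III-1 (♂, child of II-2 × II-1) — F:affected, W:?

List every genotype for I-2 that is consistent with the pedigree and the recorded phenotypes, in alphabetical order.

I-2 ∈ {FF Ww, Ff Ww, ff Ww}

F/I-1 aff ·: Ff|FF
F/I-2 ? ·: ff|Ff|FF
F/II-1 aff I-1×I-2: Ff|FF
F/II-2 un ·: ff
F/II-3 ? I-1×I-2: ff|Ff|FF
F/II-4 aff I-1×I-2: Ff|FF
F/III-1 aff II-2×II-1: Ff
⇒ F over [I-1,I-2,II-1,II-2,II-3,II-4,III-1]: 32 consistent
W/I-1 un ·: ww
W/I-2 aff ·: Ww
W/II-1 un I-1×I-2: ww
W/II-2 aff ·: Ww|WW
W/II-3 un I-1×I-2: ww
W/II-4 aff I-1×I-2: Ww
W/III-1 ? II-2×II-1: ww|Ww
⇒ W over [I-1,I-2,II-1,II-2,II-3,II-4,III-1]: 3 consistent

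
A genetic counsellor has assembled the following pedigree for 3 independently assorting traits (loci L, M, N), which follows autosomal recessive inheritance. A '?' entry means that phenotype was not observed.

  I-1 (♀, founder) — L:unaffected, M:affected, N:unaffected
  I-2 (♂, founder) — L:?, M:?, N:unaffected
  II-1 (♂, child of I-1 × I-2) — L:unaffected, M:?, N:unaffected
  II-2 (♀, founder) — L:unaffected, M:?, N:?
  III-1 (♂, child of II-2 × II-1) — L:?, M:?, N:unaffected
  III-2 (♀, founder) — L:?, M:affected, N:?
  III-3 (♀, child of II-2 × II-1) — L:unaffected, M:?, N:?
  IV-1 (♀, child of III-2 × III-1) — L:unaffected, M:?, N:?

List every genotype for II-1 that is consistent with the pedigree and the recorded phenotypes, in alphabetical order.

II-1 ∈ {LL Mm NN, LL Mm Nn, LL mm NN, LL mm Nn, Ll Mm NN, Ll Mm Nn, Ll mm NN, Ll mm Nn}

L/I-1 un ·: LL|Ll
L/I-2 ? ·: LL|Ll|ll
L/II-1 un I-1×I-2: LL|Ll
L/II-2 un ·: LL|Ll
L/III-1 ? II-2×II-1: LL|Ll|ll
L/III-2 ? ·: LL|Ll|ll
L/III-3 un II-2×II-1: LL|Ll
L/IV-1 un III-2×III-1: LL|Ll
⇒ L over [I-1,I-2,II-1,II-2,III-1,III-2,III-3,IV-1]: 288 consistent
M/I-1 aff ·: mm
M/I-2 ? ·: MM|Mm|mm
M/II-1 ? I-1×I-2: Mm|mm
M/II-2 ? ·: MM|Mm|mm
M/III-1 ? II-2×II-1: MM|Mm|mm
M/III-2 aff ·: mm
M/III-3 ? II-2×II-1: MM|Mm|mm
M/IV-1 ? III-2×III-1: Mm|mm
⇒ M over [I-1,I-2,II-1,II-2,III-1,III-2,III-3,IV-1]: 66 consistent
N/I-1 un ·: NN|Nn
N/I-2 un ·: NN|Nn
N/II-1 un I-1×I-2: NN|Nn
N/II-2 ? ·: NN|Nn|nn
N/III-1 un II-2×II-1: NN|Nn
N/III-2 ? ·: NN|Nn|nn
N/III-3 ? II-2×II-1: NN|Nn|nn
N/IV-1 ? III-2×III-1: NN|Nn|nn
⇒ N over [I-1,I-2,II-1,II-2,III-1,III-2,III-3,IV-1]: 339 consistent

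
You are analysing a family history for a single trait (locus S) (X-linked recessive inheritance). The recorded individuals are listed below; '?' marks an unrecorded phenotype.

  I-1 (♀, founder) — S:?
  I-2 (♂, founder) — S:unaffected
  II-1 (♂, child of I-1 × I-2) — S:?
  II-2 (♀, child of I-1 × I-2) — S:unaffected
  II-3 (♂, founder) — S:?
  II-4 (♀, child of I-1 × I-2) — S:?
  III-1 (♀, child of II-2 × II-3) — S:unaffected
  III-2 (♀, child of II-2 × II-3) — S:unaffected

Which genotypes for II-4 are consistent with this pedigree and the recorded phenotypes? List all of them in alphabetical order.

II-4 ∈ {X^SX^S, X^SX^s}

S/I-1 ? ·: X^SX^S|X^SX^s|X^sX^s
S/I-2 un ·: X^SY
S/II-1 ? I-1×I-2: X^SY|X^sY
S/II-2 un I-1×I-2: X^SX^S|X^SX^s
S/II-3 ? ·: X^SY|X^sY
S/II-4 ? I-1×I-2: X^SX^S|X^SX^s
S/III-1 un II-2×II-3: X^SX^S|X^SX^s
S/III-2 un II-2×II-3: X^SX^S|X^SX^s
⇒ S over [I-1,I-2,II-1,II-2,II-3,II-4,III-1,III-2]: 35 consistent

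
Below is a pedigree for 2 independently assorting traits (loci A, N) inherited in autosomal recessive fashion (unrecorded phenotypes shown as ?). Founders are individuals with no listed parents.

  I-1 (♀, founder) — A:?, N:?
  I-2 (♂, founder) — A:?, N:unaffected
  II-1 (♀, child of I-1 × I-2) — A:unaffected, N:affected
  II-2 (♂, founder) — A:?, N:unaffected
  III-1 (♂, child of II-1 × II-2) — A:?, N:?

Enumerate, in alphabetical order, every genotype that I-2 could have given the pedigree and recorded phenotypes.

I-2 ∈ {AA Nn, Aa Nn, aa Nn}

A/I-1 ? ·: AA|Aa|aa
A/I-2 ? ·: AA|Aa|aa
A/II-1 un I-1×I-2: AA|Aa
A/II-2 ? ·: AA|Aa|aa
A/III-1 ? II-1×II-2: AA|Aa|aa
⇒ A over [I-1,I-2,II-1,II-2,III-1]: 65 consistent
N/I-1 ? ·: Nn|nn
N/I-2 un ·: Nn
N/II-1 aff I-1×I-2: nn
N/II-2 un ·: NN|Nn
N/III-1 ? II-1×II-2: Nn|nn
⇒ N over [I-1,I-2,II-1,II-2,III-1]: 6 consistent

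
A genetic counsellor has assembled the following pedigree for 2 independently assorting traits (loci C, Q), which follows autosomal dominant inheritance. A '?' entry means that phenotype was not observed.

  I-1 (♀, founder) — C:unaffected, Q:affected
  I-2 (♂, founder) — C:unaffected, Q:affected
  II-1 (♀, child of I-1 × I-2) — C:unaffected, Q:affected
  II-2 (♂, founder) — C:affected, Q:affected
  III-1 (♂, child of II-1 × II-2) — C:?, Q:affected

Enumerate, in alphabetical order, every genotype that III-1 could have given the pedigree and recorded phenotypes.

III-1 ∈ {Cc QQ, Cc Qq, cc QQ, cc Qq}

C/I-1 un ·: cc
C/I-2 un ·: cc
C/II-1 un I-1×I-2: cc
C/II-2 aff ·: Cc|CC
C/III-1 ? II-1×II-2: cc|Cc
⇒ C over [I-1,I-2,II-1,II-2,III-1]: 3 consistent
Q/I-1 aff ·: Qq|QQ
Q/I-2 aff ·: Qq|QQ
Q/II-1 aff I-1×I-2: Qq|QQ
Q/II-2 aff ·: Qq|QQ
Q/III-1 aff II-1×II-2: Qq|QQ
⇒ Q over [I-1,I-2,II-1,II-2,III-1]: 24 consistent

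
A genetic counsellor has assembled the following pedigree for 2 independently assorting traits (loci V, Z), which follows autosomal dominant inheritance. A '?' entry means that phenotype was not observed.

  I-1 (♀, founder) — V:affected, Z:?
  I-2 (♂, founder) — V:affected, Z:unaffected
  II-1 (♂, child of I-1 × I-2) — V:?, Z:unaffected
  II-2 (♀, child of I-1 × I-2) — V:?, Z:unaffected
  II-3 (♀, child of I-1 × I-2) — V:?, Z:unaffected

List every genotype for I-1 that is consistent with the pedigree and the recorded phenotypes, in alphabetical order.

V/I-1 aff ·: Vv|VV
V/I-2 aff ·: Vv|VV
V/II-1 ? I-1×I-2: vv|Vv|VV
V/II-2 ? I-1×I-2: vv|Vv|VV
V/II-3 ? I-1×I-2: vv|Vv|VV
⇒ V over [I-1,I-2,II-1,II-2,II-3]: 44 consistent
Z/I-1 ? ·: zz|Zz
Z/I-2 un ·: zz
Z/II-1 un I-1×I-2: zz
Z/II-2 un I-1×I-2: zz
Z/II-3 un I-1×I-2: zz
⇒ Z over [I-1,I-2,II-1,II-2,II-3]: 2 consistent

I-1 ∈ {VV Zz, VV zz, Vv Zz, Vv zz}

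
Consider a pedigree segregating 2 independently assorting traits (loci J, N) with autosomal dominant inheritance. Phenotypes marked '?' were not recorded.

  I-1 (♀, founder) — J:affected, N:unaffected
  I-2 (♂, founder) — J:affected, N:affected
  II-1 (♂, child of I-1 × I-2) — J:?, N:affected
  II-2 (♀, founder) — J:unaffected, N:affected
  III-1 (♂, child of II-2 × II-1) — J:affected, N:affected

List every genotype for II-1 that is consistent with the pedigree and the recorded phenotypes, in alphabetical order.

J/I-1 aff ·: Jj|JJ
J/I-2 aff ·: Jj|JJ
J/II-1 ? I-1×I-2: Jj|JJ
J/II-2 un ·: jj
J/III-1 aff II-2×II-1: Jj
⇒ J over [I-1,I-2,II-1,II-2,III-1]: 7 consistent
N/I-1 un ·: nn
N/I-2 aff ·: Nn|NN
N/II-1 aff I-1×I-2: Nn
N/II-2 aff ·: Nn|NN
N/III-1 aff II-2×II-1: Nn|NN
⇒ N over [I-1,I-2,II-1,II-2,III-1]: 8 consistent

II-1 ∈ {JJ Nn, Jj Nn}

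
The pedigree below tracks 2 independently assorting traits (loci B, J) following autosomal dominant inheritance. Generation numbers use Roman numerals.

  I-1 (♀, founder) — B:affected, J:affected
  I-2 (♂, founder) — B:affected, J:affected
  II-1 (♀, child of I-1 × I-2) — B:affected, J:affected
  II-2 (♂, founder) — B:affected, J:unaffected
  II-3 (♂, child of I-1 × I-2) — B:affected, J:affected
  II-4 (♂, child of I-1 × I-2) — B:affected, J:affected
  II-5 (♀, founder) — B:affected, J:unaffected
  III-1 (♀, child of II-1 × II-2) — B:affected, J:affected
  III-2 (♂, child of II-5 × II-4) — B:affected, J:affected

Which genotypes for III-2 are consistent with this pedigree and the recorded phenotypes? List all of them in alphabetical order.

III-2 ∈ {BB Jj, Bb Jj}

B/I-1 aff ·: Bb|BB
B/I-2 aff ·: Bb|BB
B/II-1 aff I-1×I-2: Bb|BB
B/II-2 aff ·: Bb|BB
B/II-3 aff I-1×I-2: Bb|BB
B/II-4 aff I-1×I-2: Bb|BB
B/II-5 aff ·: Bb|BB
B/III-1 aff II-1×II-2: Bb|BB
B/III-2 aff II-5×II-4: Bb|BB
⇒ B over [I-1,I-2,II-1,II-2,II-3,II-4,II-5,III-1,III-2]: 303 consistent
J/I-1 aff ·: Jj|JJ
J/I-2 aff ·: Jj|JJ
J/II-1 aff I-1×I-2: Jj|JJ
J/II-2 un ·: jj
J/II-3 aff I-1×I-2: Jj|JJ
J/II-4 aff I-1×I-2: Jj|JJ
J/II-5 un ·: jj
J/III-1 aff II-1×II-2: Jj
J/III-2 aff II-5×II-4: Jj
⇒ J over [I-1,I-2,II-1,II-2,II-3,II-4,II-5,III-1,III-2]: 25 consistent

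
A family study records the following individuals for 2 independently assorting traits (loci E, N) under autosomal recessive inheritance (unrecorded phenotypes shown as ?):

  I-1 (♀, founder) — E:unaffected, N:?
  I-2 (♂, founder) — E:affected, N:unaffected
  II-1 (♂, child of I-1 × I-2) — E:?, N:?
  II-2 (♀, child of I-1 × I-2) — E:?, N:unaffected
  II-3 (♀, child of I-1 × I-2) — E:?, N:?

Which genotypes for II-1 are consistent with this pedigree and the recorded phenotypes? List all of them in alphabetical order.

II-1 ∈ {Ee NN, Ee Nn, Ee nn, ee NN, ee Nn, ee nn}

E/I-1 un ·: EE|Ee
E/I-2 aff ·: ee
E/II-1 ? I-1×I-2: Ee|ee
E/II-2 ? I-1×I-2: Ee|ee
E/II-3 ? I-1×I-2: Ee|ee
⇒ E over [I-1,I-2,II-1,II-2,II-3]: 9 consistent
N/I-1 ? ·: NN|Nn|nn
N/I-2 un ·: NN|Nn
N/II-1 ? I-1×I-2: NN|Nn|nn
N/II-2 un I-1×I-2: NN|Nn
N/II-3 ? I-1×I-2: NN|Nn|nn
⇒ N over [I-1,I-2,II-1,II-2,II-3]: 40 consistent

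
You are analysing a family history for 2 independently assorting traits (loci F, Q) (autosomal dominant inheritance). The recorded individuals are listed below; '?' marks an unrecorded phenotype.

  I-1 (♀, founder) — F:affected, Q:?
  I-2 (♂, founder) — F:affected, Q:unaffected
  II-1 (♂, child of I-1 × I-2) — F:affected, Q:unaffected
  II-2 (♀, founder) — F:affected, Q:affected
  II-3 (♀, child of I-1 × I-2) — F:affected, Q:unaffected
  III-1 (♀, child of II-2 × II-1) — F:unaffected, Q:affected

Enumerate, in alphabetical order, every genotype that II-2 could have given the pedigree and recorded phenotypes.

II-2 ∈ {Ff QQ, Ff Qq}

F/I-1 aff ·: Ff|FF
F/I-2 aff ·: Ff|FF
F/II-1 aff I-1×I-2: Ff
F/II-2 aff ·: Ff
F/II-3 aff I-1×I-2: Ff|FF
F/III-1 un II-2×II-1: ff
⇒ F over [I-1,I-2,II-1,II-2,II-3,III-1]: 6 consistent
Q/I-1 ? ·: qq|Qq
Q/I-2 un ·: qq
Q/II-1 un I-1×I-2: qq
Q/II-2 aff ·: Qq|QQ
Q/II-3 un I-1×I-2: qq
Q/III-1 aff II-2×II-1: Qq
⇒ Q over [I-1,I-2,II-1,II-2,II-3,III-1]: 4 consistent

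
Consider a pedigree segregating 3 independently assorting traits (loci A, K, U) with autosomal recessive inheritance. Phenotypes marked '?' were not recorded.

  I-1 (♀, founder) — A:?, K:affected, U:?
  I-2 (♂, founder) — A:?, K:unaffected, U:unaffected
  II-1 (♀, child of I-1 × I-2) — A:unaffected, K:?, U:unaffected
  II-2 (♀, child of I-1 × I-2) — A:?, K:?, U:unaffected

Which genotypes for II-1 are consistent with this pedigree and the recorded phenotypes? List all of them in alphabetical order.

A/I-1 ? ·: AA|Aa|aa
A/I-2 ? ·: AA|Aa|aa
A/II-1 un I-1×I-2: AA|Aa
A/II-2 ? I-1×I-2: AA|Aa|aa
⇒ A over [I-1,I-2,II-1,II-2]: 21 consistent
K/I-1 aff ·: kk
K/I-2 un ·: KK|Kk
K/II-1 ? I-1×I-2: Kk|kk
K/II-2 ? I-1×I-2: Kk|kk
⇒ K over [I-1,I-2,II-1,II-2]: 5 consistent
U/I-1 ? ·: UU|Uu|uu
U/I-2 un ·: UU|Uu
U/II-1 un I-1×I-2: UU|Uu
U/II-2 un I-1×I-2: UU|Uu
⇒ U over [I-1,I-2,II-1,II-2]: 15 consistent

II-1 ∈ {AA Kk UU, AA Kk Uu, AA kk UU, AA kk Uu, Aa Kk UU, Aa Kk Uu, Aa kk UU, Aa kk Uu}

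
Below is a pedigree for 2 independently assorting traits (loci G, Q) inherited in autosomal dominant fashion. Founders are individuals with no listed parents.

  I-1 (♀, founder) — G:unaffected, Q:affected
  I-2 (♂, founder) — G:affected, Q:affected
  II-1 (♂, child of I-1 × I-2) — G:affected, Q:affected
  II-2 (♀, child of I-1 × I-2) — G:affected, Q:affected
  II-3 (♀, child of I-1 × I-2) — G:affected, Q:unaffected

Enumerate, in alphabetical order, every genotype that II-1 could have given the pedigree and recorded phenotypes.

G/I-1 un ·: gg
G/I-2 aff ·: Gg|GG
G/II-1 aff I-1×I-2: Gg
G/II-2 aff I-1×I-2: Gg
G/II-3 aff I-1×I-2: Gg
⇒ G over [I-1,I-2,II-1,II-2,II-3]: 2 consistent
Q/I-1 aff ·: Qq
Q/I-2 aff ·: Qq
Q/II-1 aff I-1×I-2: Qq|QQ
Q/II-2 aff I-1×I-2: Qq|QQ
Q/II-3 un I-1×I-2: qq
⇒ Q over [I-1,I-2,II-1,II-2,II-3]: 4 consistent

II-1 ∈ {Gg QQ, Gg Qq}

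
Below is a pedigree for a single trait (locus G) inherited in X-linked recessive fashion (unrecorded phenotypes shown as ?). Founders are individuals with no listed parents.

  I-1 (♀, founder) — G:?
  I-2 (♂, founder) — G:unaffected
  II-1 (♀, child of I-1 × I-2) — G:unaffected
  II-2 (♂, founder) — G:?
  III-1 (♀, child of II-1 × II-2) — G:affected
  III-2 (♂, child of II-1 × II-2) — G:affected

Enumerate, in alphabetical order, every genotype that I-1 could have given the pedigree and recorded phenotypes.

I-1 ∈ {X^GX^g, X^gX^g}

G/I-1 ? ·: X^GX^g|X^gX^g
G/I-2 un ·: X^GY
G/II-1 un I-1×I-2: X^GX^g
G/II-2 ? ·: X^gY
G/III-1 aff II-1×II-2: X^gX^g
G/III-2 aff II-1×II-2: X^gY
⇒ G over [I-1,I-2,II-1,II-2,III-1,III-2]: 2 consistent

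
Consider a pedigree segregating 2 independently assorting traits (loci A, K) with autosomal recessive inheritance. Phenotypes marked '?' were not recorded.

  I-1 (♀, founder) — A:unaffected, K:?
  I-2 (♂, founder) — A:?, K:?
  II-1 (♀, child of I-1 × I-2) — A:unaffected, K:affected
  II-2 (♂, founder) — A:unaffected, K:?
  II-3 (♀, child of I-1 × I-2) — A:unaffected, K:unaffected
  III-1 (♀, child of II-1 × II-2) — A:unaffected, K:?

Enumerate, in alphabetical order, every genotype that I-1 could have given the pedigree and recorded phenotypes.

A/I-1 un ·: AA|Aa
A/I-2 ? ·: AA|Aa|aa
A/II-1 un I-1×I-2: AA|Aa
A/II-2 un ·: AA|Aa
A/II-3 un I-1×I-2: AA|Aa
A/III-1 un II-1×II-2: AA|Aa
⇒ A over [I-1,I-2,II-1,II-2,II-3,III-1]: 53 consistent
K/I-1 ? ·: Kk|kk
K/I-2 ? ·: Kk|kk
K/II-1 aff I-1×I-2: kk
K/II-2 ? ·: KK|Kk|kk
K/II-3 un I-1×I-2: KK|Kk
K/III-1 ? II-1×II-2: Kk|kk
⇒ K over [I-1,I-2,II-1,II-2,II-3,III-1]: 16 consistent

I-1 ∈ {AA Kk, AA kk, Aa Kk, Aa kk}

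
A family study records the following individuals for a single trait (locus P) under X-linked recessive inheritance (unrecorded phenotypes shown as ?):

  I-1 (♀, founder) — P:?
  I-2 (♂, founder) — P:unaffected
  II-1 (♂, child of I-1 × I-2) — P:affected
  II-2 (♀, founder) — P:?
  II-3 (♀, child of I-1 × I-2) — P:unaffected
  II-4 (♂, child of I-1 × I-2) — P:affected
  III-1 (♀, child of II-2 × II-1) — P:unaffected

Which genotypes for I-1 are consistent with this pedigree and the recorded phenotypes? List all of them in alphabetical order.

I-1 ∈ {X^PX^p, X^pX^p}

P/I-1 ? ·: X^PX^p|X^pX^p
P/I-2 un ·: X^PY
P/II-1 aff I-1×I-2: X^pY
P/II-2 ? ·: X^PX^P|X^PX^p
P/II-3 un I-1×I-2: X^PX^P|X^PX^p
P/II-4 aff I-1×I-2: X^pY
P/III-1 un II-2×II-1: X^PX^p
⇒ P over [I-1,I-2,II-1,II-2,II-3,II-4,III-1]: 6 consistent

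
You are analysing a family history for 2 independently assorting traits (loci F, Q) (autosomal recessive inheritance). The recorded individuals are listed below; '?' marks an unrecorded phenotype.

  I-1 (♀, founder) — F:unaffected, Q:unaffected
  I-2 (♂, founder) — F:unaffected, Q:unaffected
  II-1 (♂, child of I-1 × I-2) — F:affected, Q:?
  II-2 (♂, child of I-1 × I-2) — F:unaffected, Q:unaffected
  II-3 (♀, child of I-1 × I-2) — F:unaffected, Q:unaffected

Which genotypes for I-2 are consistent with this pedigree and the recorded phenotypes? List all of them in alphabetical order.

I-2 ∈ {Ff QQ, Ff Qq}

F/I-1 un ·: Ff
F/I-2 un ·: Ff
F/II-1 aff I-1×I-2: ff
F/II-2 un I-1×I-2: FF|Ff
F/II-3 un I-1×I-2: FF|Ff
⇒ F over [I-1,I-2,II-1,II-2,II-3]: 4 consistent
Q/I-1 un ·: QQ|Qq
Q/I-2 un ·: QQ|Qq
Q/II-1 ? I-1×I-2: QQ|Qq|qq
Q/II-2 un I-1×I-2: QQ|Qq
Q/II-3 un I-1×I-2: QQ|Qq
⇒ Q over [I-1,I-2,II-1,II-2,II-3]: 29 consistent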